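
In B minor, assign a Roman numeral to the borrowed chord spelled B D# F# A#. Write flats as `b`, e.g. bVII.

Imaj7

The root B is the diatonic 1st degree of B minor; the borrowing shows in the chord quality. B–D#–F#–A# is a major-seventh chord — the form found in B major, not the diatonic i (Bm). Borrowed into B minor it is written Imaj7.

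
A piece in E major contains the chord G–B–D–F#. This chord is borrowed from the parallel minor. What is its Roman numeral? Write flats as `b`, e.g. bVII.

bIIImaj7

In E major scale degree 3 is G#; G is its lowered form, from E minor. G–B–D–F# is a major-seventh chord — the form found in E minor, not the diatonic iii (G#m). Borrowed into E major it is written bIIImaj7.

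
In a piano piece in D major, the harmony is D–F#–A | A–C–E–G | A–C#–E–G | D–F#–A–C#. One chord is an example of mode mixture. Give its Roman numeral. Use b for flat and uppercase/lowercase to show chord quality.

The diatonic triads in D major are D, Em, F#m, G, A, Bm, C#dim. D–F#–A = D, A–C#–E–G = A7 and D–F#–A–C# = Dmaj7 all belong to that set. A–C–E–G doesn't fit — on degree 5 D major would have A (V). Am7 is the degree-5 chord of D minor, so it is the borrowed v7.

v7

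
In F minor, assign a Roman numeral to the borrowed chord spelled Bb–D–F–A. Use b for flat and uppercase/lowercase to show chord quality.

IVmaj7

Bb is scale degree 4 in F minor. Bb–D–F–A is a major-seventh chord — the form found in F major, not the diatonic iv (Bbm). Borrowed into F minor it is written IVmaj7.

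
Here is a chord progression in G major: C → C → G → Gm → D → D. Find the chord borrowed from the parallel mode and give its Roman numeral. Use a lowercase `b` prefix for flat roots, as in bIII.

The diatonic triads in G major are G, Am, Bm, C, D, Em, F#dim. C, G and D all belong to that set. Gm (G–Bb–D) is not: scale degree 1 in G major carries G (I). In G minor the chord on that degree is Gm, so here it functions as i, borrowed from the parallel minor.

i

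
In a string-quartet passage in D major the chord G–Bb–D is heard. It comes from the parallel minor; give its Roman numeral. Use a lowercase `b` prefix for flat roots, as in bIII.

iv

G is scale degree 4 in D major. Diatonically D major has G (IV) on that degree; G–Bb–D is instead the minor chord native to D minor, so it takes the label iv.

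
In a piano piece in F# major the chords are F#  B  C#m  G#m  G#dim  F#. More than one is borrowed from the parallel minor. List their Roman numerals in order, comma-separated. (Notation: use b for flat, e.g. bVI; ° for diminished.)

v, ii°

The diatonic triads in F# major are F#, G#m, A#m, B, C#, D#m, E#dim. Of the given chords, F#, B and G#m are diatonic. C#m (C#–E–G#) is not: scale degree 5 in F# major carries C# (V). In F# minor the chord on that degree is C#m, so here it functions as v, borrowed from the parallel minor. G#dim (G#–B–D) doesn't fit — on degree 2 F# major would have G#m (ii). G#dim is the degree-2 chord of F# minor, so it is the borrowed ii°.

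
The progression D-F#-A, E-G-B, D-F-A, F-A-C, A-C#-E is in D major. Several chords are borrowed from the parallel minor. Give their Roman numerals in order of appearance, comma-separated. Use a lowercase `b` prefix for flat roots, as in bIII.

i, bIII

In D major the diatonic chords are D, Em, F#m, G, A, Bm, C#dim. Of the given chords, D–F#–A = D, E–G–B = Em and A–C#–E = A are diatonic. D–F–A is not: scale degree 1 in D major carries D (I). In D minor the chord on that degree is Dm, so here it functions as i, borrowed from the parallel minor. But F–A–C is foreign: the diatonic iii on degree 3 is F#m, whereas F comes from D minor. It is labeled bIII.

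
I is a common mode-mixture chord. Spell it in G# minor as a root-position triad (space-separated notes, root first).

The root, G#, is scale degree 1 — the same note in G# minor and G# major; only the chord quality changes. Stacking thirds in G# major on G# gives G#–B#–D#.

G# B# D#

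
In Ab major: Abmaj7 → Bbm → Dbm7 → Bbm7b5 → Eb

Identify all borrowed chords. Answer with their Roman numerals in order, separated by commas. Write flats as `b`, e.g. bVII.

iv7, iiø7

Ab major has the diatonic set Ab, Bbm, Cm, Db, Eb, Fm, Gdim. Of the given chords, Abmaj7, Bbm and Eb are diatonic. But Dbm7 (Db–Fb–Ab–Cb) is foreign: the diatonic IV on degree 4 is Db, whereas Dbm7 comes from Ab minor. It is labeled iv7. But Bbm7b5 (Bb–Db–Fb–Ab) is foreign: the diatonic ii on degree 2 is Bbm, whereas Bbm7b5 comes from Ab minor. It is labeled iiø7.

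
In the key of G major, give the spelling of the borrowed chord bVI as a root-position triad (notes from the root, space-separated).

Eb G Bb

Scale degree 6 in G major is E. bVI uses the lowered form, Eb, taken from G minor. Building the major chord from the parallel minor on Eb: Eb–G–Bb.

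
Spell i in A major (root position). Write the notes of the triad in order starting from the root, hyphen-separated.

The root, A, is scale degree 1 — the same note in A major and A minor; only the chord quality changes. In A minor the chord on A is A–C–E.

A-C-E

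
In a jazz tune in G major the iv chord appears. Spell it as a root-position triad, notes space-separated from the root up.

The root, C, is scale degree 4 — the same note in G major and G minor; only the chord quality changes. In G minor the chord on C is C–Eb–G.

C Eb G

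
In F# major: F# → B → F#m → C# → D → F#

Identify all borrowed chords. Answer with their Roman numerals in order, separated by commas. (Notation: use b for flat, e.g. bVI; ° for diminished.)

i, bVI

The diatonic triads in F# major are F#, G#m, A#m, B, C#, D#m, E#dim. Of the given chords, F#, B and C# are diatonic. But F#m (F#–A–C#) is foreign: the diatonic I on degree 1 is F#, whereas F#m comes from F# minor. It is labeled i. D (D–F#–A) is not: scale degree 6 in F# major carries D#m (vi). In F# minor the chord on that degree is D, so here it functions as bVI, borrowed from the parallel minor.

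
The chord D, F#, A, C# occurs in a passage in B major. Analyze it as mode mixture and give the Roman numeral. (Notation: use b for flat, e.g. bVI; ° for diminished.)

In B major scale degree 3 is D#; D is its lowered form, from B minor. The diatonic chord on degree 3 would be D#m (iii), but D–F#–A–C# is the major-seventh chord from B minor. As a borrowed chord it is labeled bIIImaj7.

bIIImaj7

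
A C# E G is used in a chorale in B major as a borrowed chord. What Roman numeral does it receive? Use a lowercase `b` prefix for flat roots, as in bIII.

bVII7

The root A is the lowered 7th scale degree — diatonically B major has A# there. Diatonically B major has A#dim (vii°) on that degree; A–C#–E–G is instead the dominant-seventh chord native to B minor, so it takes the label bVII7.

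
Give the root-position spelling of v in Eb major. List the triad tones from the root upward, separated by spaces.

Bb Db F

The root, Bb, is scale degree 5 — the same note in Eb major and Eb minor; only the chord quality changes. In Eb minor the chord on Bb is Bb–Db–F.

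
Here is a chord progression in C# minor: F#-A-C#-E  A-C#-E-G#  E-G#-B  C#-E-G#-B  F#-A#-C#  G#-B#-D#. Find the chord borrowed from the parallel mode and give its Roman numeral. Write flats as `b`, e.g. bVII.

In C# minor (with V from harmonic minor) the diatonic chords are C#m, D#dim, E, F#m, G#, A, B. F#–A–C#–E = F#m7, A–C#–E–G# = Amaj7, E–G#–B = E, C#–E–G#–B = C#m7 and G#–B#–D# = G# all belong to that set. F#–A#–C# doesn't fit — on degree 4 C# minor would have F#m (iv). F# is the degree-4 chord of C# major, so it is the borrowed IV.

IV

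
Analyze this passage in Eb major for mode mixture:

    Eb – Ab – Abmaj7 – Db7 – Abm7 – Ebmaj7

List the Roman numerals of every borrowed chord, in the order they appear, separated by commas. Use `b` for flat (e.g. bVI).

bVII7, iv7

Eb major has the diatonic set Eb, Fm, Gm, Ab, Bb, Cm, Ddim. Eb, Ab, Abmaj7 and Ebmaj7 are all diatonic. Db7 (Db–F–Ab–Cb) is not: scale degree 7 in Eb major carries Ddim (vii°). In Eb minor the chord on that degree is Db7, so here it functions as bVII7, borrowed from the parallel minor. Abm7 (Ab–Cb–Eb–Gb) is not: scale degree 4 in Eb major carries Ab (IV). In Eb minor the chord on that degree is Abm7, so here it functions as iv7, borrowed from the parallel minor.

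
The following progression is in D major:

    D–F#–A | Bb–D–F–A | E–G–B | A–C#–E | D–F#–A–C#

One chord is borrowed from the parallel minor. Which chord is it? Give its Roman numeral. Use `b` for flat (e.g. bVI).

In D major the diatonic chords are D, Em, F#m, G, A, Bm, C#dim. Of the given chords, D–F#–A = D, E–G–B = Em, A–C#–E = A and D–F#–A–C# = Dmaj7 are diatonic. Bb–D–F–A doesn't fit — on degree 6 D major would have Bm (vi). Bbmaj7 is the degree-6 chord of D minor, so it is the borrowed bVImaj7.

bVImaj7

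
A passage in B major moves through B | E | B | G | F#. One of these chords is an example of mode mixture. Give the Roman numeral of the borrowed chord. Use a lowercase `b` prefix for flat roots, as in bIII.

bVI

In B major the diatonic chords are B, C#m, D#m, E, F#, G#m, A#dim. Of the given chords, B, E and F# are diatonic. G (G–B–D) is not: scale degree 6 in B major carries G#m (vi). In B minor the chord on that degree is G, so here it functions as bVI, borrowed from the parallel minor.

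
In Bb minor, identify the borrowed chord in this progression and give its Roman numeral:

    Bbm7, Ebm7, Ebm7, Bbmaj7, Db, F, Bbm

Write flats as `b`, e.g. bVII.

Imaj7

In Bb minor (with V from harmonic minor) the diatonic chords are Bbm, Cdim, Db, Ebm, F, Gb, Ab. Of the given chords, Bbm7, Ebm7, Db, F and Bbm are diatonic. But Bbmaj7 (Bb–D–F–A) is foreign: the diatonic i on degree 1 is Bbm, whereas Bbmaj7 comes from Bb major. It is labeled Imaj7.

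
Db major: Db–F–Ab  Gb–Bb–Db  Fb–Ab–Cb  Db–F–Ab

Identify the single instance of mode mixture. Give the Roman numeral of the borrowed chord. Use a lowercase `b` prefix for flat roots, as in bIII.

bIII

Db major has the diatonic set Db, Ebm, Fm, Gb, Ab, Bbm, Cdim. Of the given chords, Db–F–Ab = Db and Gb–Bb–Db = Gb are diatonic. But Fb–Ab–Cb is foreign: the diatonic iii on degree 3 is Fm, whereas Fb comes from Db minor. It is labeled bIII.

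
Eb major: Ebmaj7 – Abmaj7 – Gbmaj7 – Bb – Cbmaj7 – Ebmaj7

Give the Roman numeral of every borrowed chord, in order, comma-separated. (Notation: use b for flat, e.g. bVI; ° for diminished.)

Eb major has the diatonic set Eb, Fm, Gm, Ab, Bb, Cm, Ddim. Of the given chords, Ebmaj7, Abmaj7 and Bb are diatonic. But Gbmaj7 (Gb–Bb–Db–F) is foreign: the diatonic iii on degree 3 is Gm, whereas Gbmaj7 comes from Eb minor. It is labeled bIIImaj7. But Cbmaj7 (Cb–Eb–Gb–Bb) is foreign: the diatonic vi on degree 6 is Cm, whereas Cbmaj7 comes from Eb minor. It is labeled bVImaj7.

bIIImaj7, bVImaj7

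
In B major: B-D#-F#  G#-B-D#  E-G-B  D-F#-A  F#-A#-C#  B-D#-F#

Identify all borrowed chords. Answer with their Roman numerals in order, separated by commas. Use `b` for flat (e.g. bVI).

B major has the diatonic set B, C#m, D#m, E, F#, G#m, A#dim. B–D#–F# = B, G#–B–D# = G#m and F#–A#–C# = F# all belong to that set. E–G–B doesn't fit — on degree 4 B major would have E (IV). Em is the degree-4 chord of B minor, so it is the borrowed iv. But D–F#–A is foreign: the diatonic iii on degree 3 is D#m, whereas D comes from B minor. It is labeled bIII.

iv, bIII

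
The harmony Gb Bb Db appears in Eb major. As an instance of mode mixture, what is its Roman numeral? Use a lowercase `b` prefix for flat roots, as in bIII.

Gb is the lowered form of scale degree 3 in Eb major (the diatonic degree 3 is G). Diatonically Eb major has Gm (iii) on that degree; Gb–Bb–Db is instead the major chord native to Eb minor, so it takes the label bIII.

bIII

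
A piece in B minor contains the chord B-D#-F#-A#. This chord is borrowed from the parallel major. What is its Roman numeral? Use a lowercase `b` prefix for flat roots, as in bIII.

Imaj7

B is scale degree 1 in B minor. Diatonically B minor has Bm (i) on that degree; B–D#–F#–A# is instead the major-seventh chord native to B major, so it takes the label Imaj7.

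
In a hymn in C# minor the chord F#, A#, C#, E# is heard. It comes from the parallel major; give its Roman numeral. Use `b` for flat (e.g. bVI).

F# is scale degree 4 in C# minor. F#–A#–C#–E# is a major-seventh chord — the form found in C# major, not the diatonic iv (F#m). Borrowed into C# minor it is written IVmaj7.

IVmaj7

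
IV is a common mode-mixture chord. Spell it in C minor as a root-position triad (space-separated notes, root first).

F A C

The root, F, is scale degree 4 — the same note in C minor and C major; only the chord quality changes. In C major the chord on F is F–A–C.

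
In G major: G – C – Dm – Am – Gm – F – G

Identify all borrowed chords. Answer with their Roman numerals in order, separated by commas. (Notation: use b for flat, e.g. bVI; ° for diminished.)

v, i, bVII

G major has the diatonic set G, Am, Bm, C, D, Em, F#dim. Of the given chords, G, C and Am are diatonic. But Dm (D–F–A) is foreign: the diatonic V on degree 5 is D, whereas Dm comes from G minor. It is labeled v. But Gm (G–Bb–D) is foreign: the diatonic I on degree 1 is G, whereas Gm comes from G minor. It is labeled i. But F (F–A–C) is foreign: the diatonic vii° on degree 7 is F#dim, whereas F comes from G minor. It is labeled bVII.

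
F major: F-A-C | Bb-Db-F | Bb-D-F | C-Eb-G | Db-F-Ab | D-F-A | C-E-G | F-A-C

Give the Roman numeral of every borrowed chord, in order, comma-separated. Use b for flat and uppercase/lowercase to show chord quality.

iv, v, bVI

F major has the diatonic set F, Gm, Am, Bb, C, Dm, Edim. Of the given chords, F–A–C = F, Bb–D–F = Bb, D–F–A = Dm and C–E–G = C are diatonic. Bb–Db–F doesn't fit — on degree 4 F major would have Bb (IV). Bbm is the degree-4 chord of F minor, so it is the borrowed iv. C–Eb–G is not: scale degree 5 in F major carries C (V). In F minor the chord on that degree is Cm, so here it functions as v, borrowed from the parallel minor. Db–F–Ab is not: scale degree 6 in F major carries Dm (vi). In F minor the chord on that degree is Db, so here it functions as bVI, borrowed from the parallel minor.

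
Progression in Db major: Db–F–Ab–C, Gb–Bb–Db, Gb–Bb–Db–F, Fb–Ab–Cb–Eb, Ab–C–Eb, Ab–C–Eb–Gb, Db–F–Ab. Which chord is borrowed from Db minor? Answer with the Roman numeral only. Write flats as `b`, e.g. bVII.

In Db major the diatonic chords are Db, Ebm, Fm, Gb, Ab, Bbm, Cdim. Of the given chords, Db–F–Ab–C = Dbmaj7, Gb–Bb–Db = Gb, Gb–Bb–Db–F = Gbmaj7, Ab–C–Eb = Ab, Ab–C–Eb–Gb = Ab7 and Db–F–Ab = Db are diatonic. Fb–Ab–Cb–Eb doesn't fit — on degree 3 Db major would have Fm (iii). Fbmaj7 is the degree-3 chord of Db minor, so it is the borrowed bIIImaj7.

bIIImaj7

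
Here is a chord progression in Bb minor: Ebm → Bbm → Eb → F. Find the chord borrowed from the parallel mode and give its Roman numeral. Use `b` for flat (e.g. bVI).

The diatonic triads in Bb minor (with V from harmonic minor) are Bbm, Cdim, Db, Ebm, F, Gb, Ab. Ebm, Bbm and F are all diatonic. Eb (Eb–G–Bb) is not: scale degree 4 in Bb minor carries Ebm (iv). In Bb major the chord on that degree is Eb, so here it functions as IV, borrowed from the parallel major.

IV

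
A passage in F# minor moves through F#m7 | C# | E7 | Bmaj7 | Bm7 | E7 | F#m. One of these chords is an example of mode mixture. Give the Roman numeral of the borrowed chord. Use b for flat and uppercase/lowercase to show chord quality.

IVmaj7

In F# minor (with V from harmonic minor) the diatonic chords are F#m, G#dim, A, Bm, C#, D, E. F#m7, C#, E7, Bm7 and F#m all belong to that set. Bmaj7 (B–D#–F#–A#) doesn't fit — on degree 4 F# minor would have Bm (iv). Bmaj7 is the degree-4 chord of F# major, so it is the borrowed IVmaj7.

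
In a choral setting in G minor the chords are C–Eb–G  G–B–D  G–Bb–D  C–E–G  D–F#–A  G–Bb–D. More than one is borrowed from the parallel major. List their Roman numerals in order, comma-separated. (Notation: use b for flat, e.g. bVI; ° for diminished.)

I, IV

In G minor (with V from harmonic minor) the diatonic chords are Gm, Adim, Bb, Cm, D, Eb, F. C–Eb–G = Cm, G–Bb–D = Gm and D–F#–A = D are all diatonic. G–B–D doesn't fit — on degree 1 G minor would have Gm (i). G is the degree-1 chord of G major, so it is the borrowed I. But C–E–G is foreign: the diatonic iv on degree 4 is Cm, whereas C comes from G major. It is labeled IV.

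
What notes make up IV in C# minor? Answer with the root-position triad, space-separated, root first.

IV is built on scale degree 4, which is F# in both C# minor and its parallel. Building the major chord from the parallel major on F#: F#–A#–C#.

F# A# C#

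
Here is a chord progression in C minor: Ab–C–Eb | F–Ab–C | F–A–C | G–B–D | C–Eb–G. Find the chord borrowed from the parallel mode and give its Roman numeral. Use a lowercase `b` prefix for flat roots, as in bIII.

IV

C minor has the diatonic set Cm, Ddim, Eb, Fm, G, Ab, Bb (with V from harmonic minor). Ab–C–Eb = Ab, F–Ab–C = Fm, G–B–D = G and C–Eb–G = Cm all belong to that set. But F–A–C is foreign: the diatonic iv on degree 4 is Fm, whereas F comes from C major. It is labeled IV.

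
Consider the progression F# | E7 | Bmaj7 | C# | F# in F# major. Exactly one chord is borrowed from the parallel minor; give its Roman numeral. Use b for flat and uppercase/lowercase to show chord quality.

The diatonic triads in F# major are F#, G#m, A#m, B, C#, D#m, E#dim. Of the given chords, F#, Bmaj7 and C# are diatonic. E7 (E–G#–B–D) is not: scale degree 7 in F# major carries E#dim (vii°). In F# minor the chord on that degree is E7, so here it functions as bVII7, borrowed from the parallel minor.

bVII7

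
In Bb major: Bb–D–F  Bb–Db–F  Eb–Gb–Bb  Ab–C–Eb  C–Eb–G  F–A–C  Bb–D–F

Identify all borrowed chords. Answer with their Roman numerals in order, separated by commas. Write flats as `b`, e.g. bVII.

i, iv, bVII

The diatonic triads in Bb major are Bb, Cm, Dm, Eb, F, Gm, Adim. Of the given chords, Bb–D–F = Bb, C–Eb–G = Cm and F–A–C = F are diatonic. Bb–Db–F is not: scale degree 1 in Bb major carries Bb (I). In Bb minor the chord on that degree is Bbm, so here it functions as i, borrowed from the parallel minor. Eb–Gb–Bb doesn't fit — on degree 4 Bb major would have Eb (IV). Ebm is the degree-4 chord of Bb minor, so it is the borrowed iv. Ab–C–Eb is not: scale degree 7 in Bb major carries Adim (vii°). In Bb minor the chord on that degree is Ab, so here it functions as bVII, borrowed from the parallel minor.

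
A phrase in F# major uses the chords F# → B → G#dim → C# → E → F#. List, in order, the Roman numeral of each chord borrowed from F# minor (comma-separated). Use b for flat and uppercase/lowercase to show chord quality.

F# major has the diatonic set F#, G#m, A#m, B, C#, D#m, E#dim. F#, B and C# all belong to that set. G#dim (G#–B–D) is not: scale degree 2 in F# major carries G#m (ii). In F# minor the chord on that degree is G#dim, so here it functions as ii°, borrowed from the parallel minor. E (E–G#–B) is not: scale degree 7 in F# major carries E#dim (vii°). In F# minor the chord on that degree is E, so here it functions as bVII, borrowed from the parallel minor.

ii°, bVII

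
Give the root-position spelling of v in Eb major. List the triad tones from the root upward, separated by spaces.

Bb Db F

The root, Bb, is scale degree 5 — the same note in Eb major and Eb minor; only the chord quality changes. Stacking thirds in Eb minor on Bb gives Bb–Db–F.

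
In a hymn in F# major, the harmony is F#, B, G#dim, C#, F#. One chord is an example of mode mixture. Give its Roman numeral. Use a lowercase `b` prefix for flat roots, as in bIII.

ii°

The diatonic triads in F# major are F#, G#m, A#m, B, C#, D#m, E#dim. F#, B and C# are all diatonic. G#dim (G#–B–D) doesn't fit — on degree 2 F# major would have G#m (ii). G#dim is the degree-2 chord of F# minor, so it is the borrowed ii°.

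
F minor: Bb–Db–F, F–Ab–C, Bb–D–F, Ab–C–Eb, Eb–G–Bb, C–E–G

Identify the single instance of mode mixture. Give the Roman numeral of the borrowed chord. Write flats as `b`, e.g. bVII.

In F minor (with V from harmonic minor) the diatonic chords are Fm, Gdim, Ab, Bbm, C, Db, Eb. Of the given chords, Bb–Db–F = Bbm, F–Ab–C = Fm, Ab–C–Eb = Ab, Eb–G–Bb = Eb and C–E–G = C are diatonic. Bb–D–F is not: scale degree 4 in F minor carries Bbm (iv). In F major the chord on that degree is Bb, so here it functions as IV, borrowed from the parallel major.

IV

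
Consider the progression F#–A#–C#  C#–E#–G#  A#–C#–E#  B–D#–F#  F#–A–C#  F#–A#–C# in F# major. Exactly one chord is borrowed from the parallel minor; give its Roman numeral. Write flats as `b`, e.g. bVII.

i

F# major has the diatonic set F#, G#m, A#m, B, C#, D#m, E#dim. F#–A#–C# = F#, C#–E#–G# = C#, A#–C#–E# = A#m and B–D#–F# = B all belong to that set. F#–A–C# doesn't fit — on degree 1 F# major would have F# (I). F#m is the degree-1 chord of F# minor, so it is the borrowed i.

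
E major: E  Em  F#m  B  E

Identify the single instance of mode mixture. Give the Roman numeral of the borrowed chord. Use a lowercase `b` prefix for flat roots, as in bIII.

i

E major has the diatonic set E, F#m, G#m, A, B, C#m, D#dim. Of the given chords, E, F#m and B are diatonic. Em (E–G–B) is not: scale degree 1 in E major carries E (I). In E minor the chord on that degree is Em, so here it functions as i, borrowed from the parallel minor.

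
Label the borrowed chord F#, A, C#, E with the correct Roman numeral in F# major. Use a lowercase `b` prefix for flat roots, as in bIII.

i7

The root F# is the diatonic 1st degree of F# major; the borrowing shows in the chord quality. The diatonic chord on degree 1 would be F# (I), but F#–A–C#–E is the minor-seventh chord from F# minor. As a borrowed chord it is labeled i7.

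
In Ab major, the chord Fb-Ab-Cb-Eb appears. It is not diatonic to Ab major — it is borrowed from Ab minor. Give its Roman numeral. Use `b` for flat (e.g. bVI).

The root Fb is the lowered 6th scale degree — diatonically Ab major has F there. The diatonic chord on degree 6 would be Fm (vi), but Fb–Ab–Cb–Eb is the major-seventh chord from Ab minor. As a borrowed chord it is labeled bVImaj7.

bVImaj7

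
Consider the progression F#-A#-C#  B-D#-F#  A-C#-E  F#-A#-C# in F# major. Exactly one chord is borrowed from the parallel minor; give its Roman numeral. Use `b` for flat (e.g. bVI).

bIII

In F# major the diatonic chords are F#, G#m, A#m, B, C#, D#m, E#dim. F#–A#–C# = F# and B–D#–F# = B are both diatonic. A–C#–E is not: scale degree 3 in F# major carries A#m (iii). In F# minor the chord on that degree is A, so here it functions as bIII, borrowed from the parallel minor.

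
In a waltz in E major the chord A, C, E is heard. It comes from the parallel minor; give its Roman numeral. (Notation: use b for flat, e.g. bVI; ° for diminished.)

The root A is the diatonic 4th degree of E major; the borrowing shows in the chord quality. Diatonically E major has A (IV) on that degree; A–C–E is instead the minor chord native to E minor, so it takes the label iv.

iv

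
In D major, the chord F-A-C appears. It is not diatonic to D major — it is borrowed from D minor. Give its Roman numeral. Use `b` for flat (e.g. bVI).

bIII

F is the lowered form of scale degree 3 in D major (the diatonic degree 3 is F#). F–A–C is a major chord — the form found in D minor, not the diatonic iii (F#m). Borrowed into D major it is written bIII.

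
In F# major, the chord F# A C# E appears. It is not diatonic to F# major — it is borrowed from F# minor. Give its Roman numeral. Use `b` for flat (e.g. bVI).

The root F# is the diatonic 1st degree of F# major; the borrowing shows in the chord quality. Diatonically F# major has F# (I) on that degree; F#–A–C#–E is instead the minor-seventh chord native to F# minor, so it takes the label i7.

i7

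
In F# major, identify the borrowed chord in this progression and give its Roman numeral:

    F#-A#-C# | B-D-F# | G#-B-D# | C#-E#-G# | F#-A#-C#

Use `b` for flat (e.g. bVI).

iv

The diatonic triads in F# major are F#, G#m, A#m, B, C#, D#m, E#dim. Of the given chords, F#–A#–C# = F#, G#–B–D# = G#m and C#–E#–G# = C# are diatonic. B–D–F# doesn't fit — on degree 4 F# major would have B (IV). Bm is the degree-4 chord of F# minor, so it is the borrowed iv.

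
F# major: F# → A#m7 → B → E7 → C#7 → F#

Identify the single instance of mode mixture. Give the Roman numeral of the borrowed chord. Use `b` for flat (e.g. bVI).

bVII7

The diatonic triads in F# major are F#, G#m, A#m, B, C#, D#m, E#dim. F#, A#m7, B and C#7 all belong to that set. But E7 (E–G#–B–D) is foreign: the diatonic vii° on degree 7 is E#dim, whereas E7 comes from F# minor. It is labeled bVII7.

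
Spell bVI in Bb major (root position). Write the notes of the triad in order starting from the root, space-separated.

bVI is built on the lowered scale degree 6. In Bb major degree 6 is G; lowered it becomes Gb. Stacking thirds in Bb minor on Gb gives Gb–Bb–Db.

Gb Bb Db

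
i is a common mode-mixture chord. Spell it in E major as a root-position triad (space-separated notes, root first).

E G B

i is built on scale degree 1, which is E in both E major and its parallel. Stacking thirds in E minor on E gives E–G–B.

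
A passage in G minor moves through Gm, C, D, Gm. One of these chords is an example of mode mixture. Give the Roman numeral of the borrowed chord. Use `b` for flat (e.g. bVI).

In G minor (with V from harmonic minor) the diatonic chords are Gm, Adim, Bb, Cm, D, Eb, F. Of the given chords, Gm and D are diatonic. But C (C–E–G) is foreign: the diatonic iv on degree 4 is Cm, whereas C comes from G major. It is labeled IV.

IV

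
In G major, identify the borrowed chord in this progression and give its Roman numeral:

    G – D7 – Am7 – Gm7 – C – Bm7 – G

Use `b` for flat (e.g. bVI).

i7

In G major the diatonic chords are G, Am, Bm, C, D, Em, F#dim. G, D7, Am7, C and Bm7 are all diatonic. Gm7 (G–Bb–D–F) doesn't fit — on degree 1 G major would have G (I). Gm7 is the degree-1 chord of G minor, so it is the borrowed i7.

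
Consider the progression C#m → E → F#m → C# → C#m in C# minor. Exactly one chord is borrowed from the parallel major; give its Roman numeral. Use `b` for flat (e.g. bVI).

I

C# minor has the diatonic set C#m, D#dim, E, F#m, G#, A, B (with V from harmonic minor). C#m, E and F#m all belong to that set. C# (C#–E#–G#) is not: scale degree 1 in C# minor carries C#m (i). In C# major the chord on that degree is C#, so here it functions as I, borrowed from the parallel major.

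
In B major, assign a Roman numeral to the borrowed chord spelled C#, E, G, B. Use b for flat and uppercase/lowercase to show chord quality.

C# is scale degree 2 in B major. Diatonically B major has C#m (ii) on that degree; C#–E–G–B is instead the half-diminished-seventh chord native to B minor, so it takes the label iiø7.

iiø7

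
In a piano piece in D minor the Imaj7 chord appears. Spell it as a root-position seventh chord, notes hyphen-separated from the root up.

Imaj7 is built on scale degree 1, which is D in both D minor and its parallel. Building the major-seventh chord from the parallel major on D: D–F#–A–C#.

D-F#-A-C#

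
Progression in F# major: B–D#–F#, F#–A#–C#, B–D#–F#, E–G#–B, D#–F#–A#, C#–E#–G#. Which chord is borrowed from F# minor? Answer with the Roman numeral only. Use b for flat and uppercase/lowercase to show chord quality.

In F# major the diatonic chords are F#, G#m, A#m, B, C#, D#m, E#dim. B–D#–F# = B, F#–A#–C# = F#, D#–F#–A# = D#m and C#–E#–G# = C# all belong to that set. E–G#–B is not: scale degree 7 in F# major carries E#dim (vii°). In F# minor the chord on that degree is E, so here it functions as bVII, borrowed from the parallel minor.

bVII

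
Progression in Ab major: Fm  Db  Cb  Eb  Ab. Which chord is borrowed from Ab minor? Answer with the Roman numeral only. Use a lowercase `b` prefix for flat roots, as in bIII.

bIII

In Ab major the diatonic chords are Ab, Bbm, Cm, Db, Eb, Fm, Gdim. Of the given chords, Fm, Db, Eb and Ab are diatonic. But Cb (Cb–Eb–Gb) is foreign: the diatonic iii on degree 3 is Cm, whereas Cb comes from Ab minor. It is labeled bIII.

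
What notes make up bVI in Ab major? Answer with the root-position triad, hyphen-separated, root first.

Fb-Ab-Cb

The root of bVI is the lowered 6th degree: F becomes Fb. Stacking thirds in Ab minor on Fb gives Fb–Ab–Cb.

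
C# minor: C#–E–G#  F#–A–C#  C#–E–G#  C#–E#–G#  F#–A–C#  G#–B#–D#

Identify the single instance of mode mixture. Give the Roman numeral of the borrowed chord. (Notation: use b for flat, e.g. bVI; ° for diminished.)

In C# minor (with V from harmonic minor) the diatonic chords are C#m, D#dim, E, F#m, G#, A, B. Of the given chords, C#–E–G# = C#m, F#–A–C# = F#m and G#–B#–D# = G# are diatonic. But C#–E#–G# is foreign: the diatonic i on degree 1 is C#m, whereas C# comes from C# major. It is labeled I.

I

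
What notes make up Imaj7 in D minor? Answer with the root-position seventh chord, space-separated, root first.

The root, D, is scale degree 1 — the same note in D minor and D major; only the chord quality changes. Building the major-seventh chord from the parallel major on D: D–F#–A–C#.

D F# A C#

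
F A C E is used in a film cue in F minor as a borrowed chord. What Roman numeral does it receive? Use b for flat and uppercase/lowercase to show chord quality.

F is scale degree 1 in F minor. F–A–C–E is a major-seventh chord — the form found in F major, not the diatonic i (Fm). Borrowed into F minor it is written Imaj7.

Imaj7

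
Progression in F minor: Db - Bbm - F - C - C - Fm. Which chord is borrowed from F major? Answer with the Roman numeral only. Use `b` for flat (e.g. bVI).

The diatonic triads in F minor (with V from harmonic minor) are Fm, Gdim, Ab, Bbm, C, Db, Eb. Of the given chords, Db, Bbm, C and Fm are diatonic. F (F–A–C) is not: scale degree 1 in F minor carries Fm (i). In F major the chord on that degree is F, so here it functions as I, borrowed from the parallel major.

I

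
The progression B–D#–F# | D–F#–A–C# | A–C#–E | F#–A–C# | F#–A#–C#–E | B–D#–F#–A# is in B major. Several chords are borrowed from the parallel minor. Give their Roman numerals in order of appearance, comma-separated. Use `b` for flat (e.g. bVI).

bIIImaj7, bVII, v

In B major the diatonic chords are B, C#m, D#m, E, F#, G#m, A#dim. B–D#–F# = B, F#–A#–C#–E = F#7 and B–D#–F#–A# = Bmaj7 all belong to that set. D–F#–A–C# doesn't fit — on degree 3 B major would have D#m (iii). Dmaj7 is the degree-3 chord of B minor, so it is the borrowed bIIImaj7. But A–C#–E is foreign: the diatonic vii° on degree 7 is A#dim, whereas A comes from B minor. It is labeled bVII. F#–A–C# doesn't fit — on degree 5 B major would have F# (V). F#m is the degree-5 chord of B minor, so it is the borrowed v.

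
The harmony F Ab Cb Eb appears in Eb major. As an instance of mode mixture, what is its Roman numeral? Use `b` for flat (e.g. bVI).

The root F is the diatonic 2nd degree of Eb major; the borrowing shows in the chord quality. The diatonic chord on degree 2 would be Fm (ii), but F–Ab–Cb–Eb is the half-diminished-seventh chord from Eb minor. As a borrowed chord it is labeled iiø7.

iiø7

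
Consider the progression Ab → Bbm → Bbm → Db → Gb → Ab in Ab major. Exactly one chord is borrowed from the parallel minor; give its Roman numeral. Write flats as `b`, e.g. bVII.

The diatonic triads in Ab major are Ab, Bbm, Cm, Db, Eb, Fm, Gdim. Of the given chords, Ab, Bbm and Db are diatonic. Gb (Gb–Bb–Db) is not: scale degree 7 in Ab major carries Gdim (vii°). In Ab minor the chord on that degree is Gb, so here it functions as bVII, borrowed from the parallel minor.

bVII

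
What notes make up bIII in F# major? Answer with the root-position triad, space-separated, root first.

Scale degree 3 in F# major is A#. bIII uses the lowered form, A, taken from F# minor. Stacking thirds in F# minor on A gives A–C#–E.

A C# E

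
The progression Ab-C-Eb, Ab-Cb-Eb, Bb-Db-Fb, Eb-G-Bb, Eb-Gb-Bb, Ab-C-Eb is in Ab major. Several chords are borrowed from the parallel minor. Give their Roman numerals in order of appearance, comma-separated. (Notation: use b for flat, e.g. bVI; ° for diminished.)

i, ii°, v

In Ab major the diatonic chords are Ab, Bbm, Cm, Db, Eb, Fm, Gdim. Ab–C–Eb = Ab and Eb–G–Bb = Eb are both diatonic. Ab–Cb–Eb doesn't fit — on degree 1 Ab major would have Ab (I). Abm is the degree-1 chord of Ab minor, so it is the borrowed i. But Bb–Db–Fb is foreign: the diatonic ii on degree 2 is Bbm, whereas Bbdim comes from Ab minor. It is labeled ii°. But Eb–Gb–Bb is foreign: the diatonic V on degree 5 is Eb, whereas Ebm comes from Ab minor. It is labeled v.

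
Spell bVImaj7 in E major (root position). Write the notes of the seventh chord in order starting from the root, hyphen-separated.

Scale degree 6 in E major is C#. bVImaj7 uses the lowered form, C, taken from E minor. Stacking thirds in E minor on C gives C–E–G–B.

C-E-G-B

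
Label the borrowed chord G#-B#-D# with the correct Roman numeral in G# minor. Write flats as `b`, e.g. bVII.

I

The root G# is the diatonic 1st degree of G# minor; the borrowing shows in the chord quality. The diatonic chord on degree 1 would be G#m (i), but G#–B#–D# is the major chord from G# major. As a borrowed chord it is labeled I.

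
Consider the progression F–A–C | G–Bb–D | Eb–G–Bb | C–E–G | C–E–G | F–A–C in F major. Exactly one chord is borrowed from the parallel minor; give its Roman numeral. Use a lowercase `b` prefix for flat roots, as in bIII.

In F major the diatonic chords are F, Gm, Am, Bb, C, Dm, Edim. F–A–C = F, G–Bb–D = Gm and C–E–G = C are all diatonic. Eb–G–Bb doesn't fit — on degree 7 F major would have Edim (vii°). Eb is the degree-7 chord of F minor, so it is the borrowed bVII.

bVII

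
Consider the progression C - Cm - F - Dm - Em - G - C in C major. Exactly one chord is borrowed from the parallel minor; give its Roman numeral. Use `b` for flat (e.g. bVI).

C major has the diatonic set C, Dm, Em, F, G, Am, Bdim. C, F, Dm, Em and G are all diatonic. Cm (C–Eb–G) doesn't fit — on degree 1 C major would have C (I). Cm is the degree-1 chord of C minor, so it is the borrowed i.

i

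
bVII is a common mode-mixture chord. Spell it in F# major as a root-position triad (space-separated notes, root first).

Scale degree 7 in F# major is E#. bVII uses the lowered form, E, taken from F# minor. Building the major chord from the parallel minor on E: E–G#–B.

E G# B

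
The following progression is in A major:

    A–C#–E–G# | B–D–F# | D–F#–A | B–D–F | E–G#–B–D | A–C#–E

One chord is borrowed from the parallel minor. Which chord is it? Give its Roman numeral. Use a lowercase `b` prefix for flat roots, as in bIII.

In A major the diatonic chords are A, Bm, C#m, D, E, F#m, G#dim. A–C#–E–G# = Amaj7, B–D–F# = Bm, D–F#–A = D, E–G#–B–D = E7 and A–C#–E = A are all diatonic. B–D–F doesn't fit — on degree 2 A major would have Bm (ii). Bdim is the degree-2 chord of A minor, so it is the borrowed ii°.

ii°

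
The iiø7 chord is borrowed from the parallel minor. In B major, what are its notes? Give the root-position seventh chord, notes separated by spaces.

iiø7 is built on scale degree 2, which is C# in both B major and its parallel. In B minor the chord on C# is C#–E–G–B.

C# E G B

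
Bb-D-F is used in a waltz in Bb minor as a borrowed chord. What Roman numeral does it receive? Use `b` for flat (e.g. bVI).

Bb is scale degree 1 in Bb minor. The diatonic chord on degree 1 would be Bbm (i), but Bb–D–F is the major chord from Bb major. As a borrowed chord it is labeled I.

I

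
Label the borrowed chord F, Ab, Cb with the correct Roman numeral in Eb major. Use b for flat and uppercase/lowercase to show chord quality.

The root F is the diatonic 2nd degree of Eb major; the borrowing shows in the chord quality. Diatonically Eb major has Fm (ii) on that degree; F–Ab–Cb is instead the diminished chord native to Eb minor, so it takes the label ii°.

ii°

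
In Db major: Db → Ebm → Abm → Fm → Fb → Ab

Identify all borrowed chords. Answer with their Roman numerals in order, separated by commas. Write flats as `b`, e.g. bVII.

v, bIII

Db major has the diatonic set Db, Ebm, Fm, Gb, Ab, Bbm, Cdim. Of the given chords, Db, Ebm, Fm and Ab are diatonic. Abm (Ab–Cb–Eb) doesn't fit — on degree 5 Db major would have Ab (V). Abm is the degree-5 chord of Db minor, so it is the borrowed v. Fb (Fb–Ab–Cb) doesn't fit — on degree 3 Db major would have Fm (iii). Fb is the degree-3 chord of Db minor, so it is the borrowed bIII.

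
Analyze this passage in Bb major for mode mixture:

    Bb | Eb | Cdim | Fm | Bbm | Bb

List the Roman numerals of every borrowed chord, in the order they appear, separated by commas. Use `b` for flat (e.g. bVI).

In Bb major the diatonic chords are Bb, Cm, Dm, Eb, F, Gm, Adim. Of the given chords, Bb and Eb are diatonic. Cdim (C–Eb–Gb) is not: scale degree 2 in Bb major carries Cm (ii). In Bb minor the chord on that degree is Cdim, so here it functions as ii°, borrowed from the parallel minor. Fm (F–Ab–C) doesn't fit — on degree 5 Bb major would have F (V). Fm is the degree-5 chord of Bb minor, so it is the borrowed v. But Bbm (Bb–Db–F) is foreign: the diatonic I on degree 1 is Bb, whereas Bbm comes from Bb minor. It is labeled i.

ii°, v, i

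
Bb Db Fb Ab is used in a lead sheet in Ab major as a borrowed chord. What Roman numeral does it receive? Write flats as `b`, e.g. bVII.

The root Bb is the diatonic 2nd degree of Ab major; the borrowing shows in the chord quality. Diatonically Ab major has Bbm (ii) on that degree; Bb–Db–Fb–Ab is instead the half-diminished-seventh chord native to Ab minor, so it takes the label iiø7.

iiø7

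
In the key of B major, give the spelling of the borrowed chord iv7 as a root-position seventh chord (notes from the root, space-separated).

iv7 is built on scale degree 4, which is E in both B major and its parallel. In B minor the chord on E is E–G–B–D.

E G B D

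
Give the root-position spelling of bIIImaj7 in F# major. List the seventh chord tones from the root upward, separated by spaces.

A C# E G#

Scale degree 3 in F# major is A#. bIIImaj7 uses the lowered form, A, taken from F# minor. In F# minor the chord on A is A–C#–E–G#.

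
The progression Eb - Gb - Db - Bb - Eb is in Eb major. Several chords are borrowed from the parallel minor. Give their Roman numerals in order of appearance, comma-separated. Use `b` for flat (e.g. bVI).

bIII, bVII

Eb major has the diatonic set Eb, Fm, Gm, Ab, Bb, Cm, Ddim. Of the given chords, Eb and Bb are diatonic. Gb (Gb–Bb–Db) is not: scale degree 3 in Eb major carries Gm (iii). In Eb minor the chord on that degree is Gb, so here it functions as bIII, borrowed from the parallel minor. Db (Db–F–Ab) doesn't fit — on degree 7 Eb major would have Ddim (vii°). Db is the degree-7 chord of Eb minor, so it is the borrowed bVII.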